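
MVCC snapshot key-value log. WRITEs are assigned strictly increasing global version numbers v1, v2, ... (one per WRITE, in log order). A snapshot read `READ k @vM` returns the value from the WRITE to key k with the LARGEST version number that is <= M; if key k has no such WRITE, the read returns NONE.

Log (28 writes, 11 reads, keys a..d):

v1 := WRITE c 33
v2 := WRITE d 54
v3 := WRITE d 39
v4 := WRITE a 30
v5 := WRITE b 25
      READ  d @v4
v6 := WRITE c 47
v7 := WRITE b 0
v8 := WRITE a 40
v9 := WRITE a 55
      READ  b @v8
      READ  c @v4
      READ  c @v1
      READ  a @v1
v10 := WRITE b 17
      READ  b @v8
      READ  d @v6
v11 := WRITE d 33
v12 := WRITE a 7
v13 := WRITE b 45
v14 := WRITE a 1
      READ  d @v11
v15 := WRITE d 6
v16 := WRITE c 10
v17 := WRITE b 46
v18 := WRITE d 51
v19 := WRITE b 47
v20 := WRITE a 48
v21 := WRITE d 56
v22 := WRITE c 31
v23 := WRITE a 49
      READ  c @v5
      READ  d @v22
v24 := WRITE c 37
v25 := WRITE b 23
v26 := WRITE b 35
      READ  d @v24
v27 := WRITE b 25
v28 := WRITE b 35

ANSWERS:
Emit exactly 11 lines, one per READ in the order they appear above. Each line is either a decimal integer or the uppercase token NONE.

Answer: 39
0
33
33
NONE
0
39
33
33
56
56

Derivation:
v1: WRITE c=33  (c history now [(1, 33)])
v2: WRITE d=54  (d history now [(2, 54)])
v3: WRITE d=39  (d history now [(2, 54), (3, 39)])
v4: WRITE a=30  (a history now [(4, 30)])
v5: WRITE b=25  (b history now [(5, 25)])
READ d @v4: history=[(2, 54), (3, 39)] -> pick v3 -> 39
v6: WRITE c=47  (c history now [(1, 33), (6, 47)])
v7: WRITE b=0  (b history now [(5, 25), (7, 0)])
v8: WRITE a=40  (a history now [(4, 30), (8, 40)])
v9: WRITE a=55  (a history now [(4, 30), (8, 40), (9, 55)])
READ b @v8: history=[(5, 25), (7, 0)] -> pick v7 -> 0
READ c @v4: history=[(1, 33), (6, 47)] -> pick v1 -> 33
READ c @v1: history=[(1, 33), (6, 47)] -> pick v1 -> 33
READ a @v1: history=[(4, 30), (8, 40), (9, 55)] -> no version <= 1 -> NONE
v10: WRITE b=17  (b history now [(5, 25), (7, 0), (10, 17)])
READ b @v8: history=[(5, 25), (7, 0), (10, 17)] -> pick v7 -> 0
READ d @v6: history=[(2, 54), (3, 39)] -> pick v3 -> 39
v11: WRITE d=33  (d history now [(2, 54), (3, 39), (11, 33)])
v12: WRITE a=7  (a history now [(4, 30), (8, 40), (9, 55), (12, 7)])
v13: WRITE b=45  (b history now [(5, 25), (7, 0), (10, 17), (13, 45)])
v14: WRITE a=1  (a history now [(4, 30), (8, 40), (9, 55), (12, 7), (14, 1)])
READ d @v11: history=[(2, 54), (3, 39), (11, 33)] -> pick v11 -> 33
v15: WRITE d=6  (d history now [(2, 54), (3, 39), (11, 33), (15, 6)])
v16: WRITE c=10  (c history now [(1, 33), (6, 47), (16, 10)])
v17: WRITE b=46  (b history now [(5, 25), (7, 0), (10, 17), (13, 45), (17, 46)])
v18: WRITE d=51  (d history now [(2, 54), (3, 39), (11, 33), (15, 6), (18, 51)])
v19: WRITE b=47  (b history now [(5, 25), (7, 0), (10, 17), (13, 45), (17, 46), (19, 47)])
v20: WRITE a=48  (a history now [(4, 30), (8, 40), (9, 55), (12, 7), (14, 1), (20, 48)])
v21: WRITE d=56  (d history now [(2, 54), (3, 39), (11, 33), (15, 6), (18, 51), (21, 56)])
v22: WRITE c=31  (c history now [(1, 33), (6, 47), (16, 10), (22, 31)])
v23: WRITE a=49  (a history now [(4, 30), (8, 40), (9, 55), (12, 7), (14, 1), (20, 48), (23, 49)])
READ c @v5: history=[(1, 33), (6, 47), (16, 10), (22, 31)] -> pick v1 -> 33
READ d @v22: history=[(2, 54), (3, 39), (11, 33), (15, 6), (18, 51), (21, 56)] -> pick v21 -> 56
v24: WRITE c=37  (c history now [(1, 33), (6, 47), (16, 10), (22, 31), (24, 37)])
v25: WRITE b=23  (b history now [(5, 25), (7, 0), (10, 17), (13, 45), (17, 46), (19, 47), (25, 23)])
v26: WRITE b=35  (b history now [(5, 25), (7, 0), (10, 17), (13, 45), (17, 46), (19, 47), (25, 23), (26, 35)])
READ d @v24: history=[(2, 54), (3, 39), (11, 33), (15, 6), (18, 51), (21, 56)] -> pick v21 -> 56
v27: WRITE b=25  (b history now [(5, 25), (7, 0), (10, 17), (13, 45), (17, 46), (19, 47), (25, 23), (26, 35), (27, 25)])
v28: WRITE b=35  (b history now [(5, 25), (7, 0), (10, 17), (13, 45), (17, 46), (19, 47), (25, 23), (26, 35), (27, 25), (28, 35)])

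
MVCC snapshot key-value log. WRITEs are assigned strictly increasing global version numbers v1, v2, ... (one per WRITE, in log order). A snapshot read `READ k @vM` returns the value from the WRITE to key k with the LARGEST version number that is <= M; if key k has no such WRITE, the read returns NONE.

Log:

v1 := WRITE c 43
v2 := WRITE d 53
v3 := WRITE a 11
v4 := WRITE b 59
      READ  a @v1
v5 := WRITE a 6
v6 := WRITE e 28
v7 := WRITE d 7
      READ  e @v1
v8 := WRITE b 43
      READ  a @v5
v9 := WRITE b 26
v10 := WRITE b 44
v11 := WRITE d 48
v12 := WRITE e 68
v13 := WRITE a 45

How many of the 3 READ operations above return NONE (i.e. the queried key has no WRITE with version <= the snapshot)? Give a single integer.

v1: WRITE c=43  (c history now [(1, 43)])
v2: WRITE d=53  (d history now [(2, 53)])
v3: WRITE a=11  (a history now [(3, 11)])
v4: WRITE b=59  (b history now [(4, 59)])
READ a @v1: history=[(3, 11)] -> no version <= 1 -> NONE
v5: WRITE a=6  (a history now [(3, 11), (5, 6)])
v6: WRITE e=28  (e history now [(6, 28)])
v7: WRITE d=7  (d history now [(2, 53), (7, 7)])
READ e @v1: history=[(6, 28)] -> no version <= 1 -> NONE
v8: WRITE b=43  (b history now [(4, 59), (8, 43)])
READ a @v5: history=[(3, 11), (5, 6)] -> pick v5 -> 6
v9: WRITE b=26  (b history now [(4, 59), (8, 43), (9, 26)])
v10: WRITE b=44  (b history now [(4, 59), (8, 43), (9, 26), (10, 44)])
v11: WRITE d=48  (d history now [(2, 53), (7, 7), (11, 48)])
v12: WRITE e=68  (e history now [(6, 28), (12, 68)])
v13: WRITE a=45  (a history now [(3, 11), (5, 6), (13, 45)])
Read results in order: ['NONE', 'NONE', '6']
NONE count = 2

Answer: 2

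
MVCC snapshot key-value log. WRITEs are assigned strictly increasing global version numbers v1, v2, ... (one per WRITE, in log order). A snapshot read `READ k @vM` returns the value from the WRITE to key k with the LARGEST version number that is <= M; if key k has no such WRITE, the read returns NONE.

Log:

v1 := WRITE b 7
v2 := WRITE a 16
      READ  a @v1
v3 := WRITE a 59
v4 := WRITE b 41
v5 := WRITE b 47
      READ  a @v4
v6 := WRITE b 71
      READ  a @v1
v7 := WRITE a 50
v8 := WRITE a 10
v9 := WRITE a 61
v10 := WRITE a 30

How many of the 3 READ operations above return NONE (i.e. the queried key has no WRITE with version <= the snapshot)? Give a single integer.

v1: WRITE b=7  (b history now [(1, 7)])
v2: WRITE a=16  (a history now [(2, 16)])
READ a @v1: history=[(2, 16)] -> no version <= 1 -> NONE
v3: WRITE a=59  (a history now [(2, 16), (3, 59)])
v4: WRITE b=41  (b history now [(1, 7), (4, 41)])
v5: WRITE b=47  (b history now [(1, 7), (4, 41), (5, 47)])
READ a @v4: history=[(2, 16), (3, 59)] -> pick v3 -> 59
v6: WRITE b=71  (b history now [(1, 7), (4, 41), (5, 47), (6, 71)])
READ a @v1: history=[(2, 16), (3, 59)] -> no version <= 1 -> NONE
v7: WRITE a=50  (a history now [(2, 16), (3, 59), (7, 50)])
v8: WRITE a=10  (a history now [(2, 16), (3, 59), (7, 50), (8, 10)])
v9: WRITE a=61  (a history now [(2, 16), (3, 59), (7, 50), (8, 10), (9, 61)])
v10: WRITE a=30  (a history now [(2, 16), (3, 59), (7, 50), (8, 10), (9, 61), (10, 30)])
Read results in order: ['NONE', '59', 'NONE']
NONE count = 2

Answer: 2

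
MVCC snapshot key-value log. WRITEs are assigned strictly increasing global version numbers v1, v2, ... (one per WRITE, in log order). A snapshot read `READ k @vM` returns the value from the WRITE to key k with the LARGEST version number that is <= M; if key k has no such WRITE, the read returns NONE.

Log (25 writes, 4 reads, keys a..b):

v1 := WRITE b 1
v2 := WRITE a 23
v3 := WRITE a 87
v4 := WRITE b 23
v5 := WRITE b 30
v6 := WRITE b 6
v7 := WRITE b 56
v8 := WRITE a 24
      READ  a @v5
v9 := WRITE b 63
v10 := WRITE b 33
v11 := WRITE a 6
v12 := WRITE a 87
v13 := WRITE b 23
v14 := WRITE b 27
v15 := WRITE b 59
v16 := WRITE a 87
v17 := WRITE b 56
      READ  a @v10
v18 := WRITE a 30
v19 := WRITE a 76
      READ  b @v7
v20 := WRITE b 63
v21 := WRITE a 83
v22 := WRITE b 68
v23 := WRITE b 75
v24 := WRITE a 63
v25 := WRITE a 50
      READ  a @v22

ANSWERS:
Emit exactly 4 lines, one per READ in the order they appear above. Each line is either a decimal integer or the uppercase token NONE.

Answer: 87
24
56
83

Derivation:
v1: WRITE b=1  (b history now [(1, 1)])
v2: WRITE a=23  (a history now [(2, 23)])
v3: WRITE a=87  (a history now [(2, 23), (3, 87)])
v4: WRITE b=23  (b history now [(1, 1), (4, 23)])
v5: WRITE b=30  (b history now [(1, 1), (4, 23), (5, 30)])
v6: WRITE b=6  (b history now [(1, 1), (4, 23), (5, 30), (6, 6)])
v7: WRITE b=56  (b history now [(1, 1), (4, 23), (5, 30), (6, 6), (7, 56)])
v8: WRITE a=24  (a history now [(2, 23), (3, 87), (8, 24)])
READ a @v5: history=[(2, 23), (3, 87), (8, 24)] -> pick v3 -> 87
v9: WRITE b=63  (b history now [(1, 1), (4, 23), (5, 30), (6, 6), (7, 56), (9, 63)])
v10: WRITE b=33  (b history now [(1, 1), (4, 23), (5, 30), (6, 6), (7, 56), (9, 63), (10, 33)])
v11: WRITE a=6  (a history now [(2, 23), (3, 87), (8, 24), (11, 6)])
v12: WRITE a=87  (a history now [(2, 23), (3, 87), (8, 24), (11, 6), (12, 87)])
v13: WRITE b=23  (b history now [(1, 1), (4, 23), (5, 30), (6, 6), (7, 56), (9, 63), (10, 33), (13, 23)])
v14: WRITE b=27  (b history now [(1, 1), (4, 23), (5, 30), (6, 6), (7, 56), (9, 63), (10, 33), (13, 23), (14, 27)])
v15: WRITE b=59  (b history now [(1, 1), (4, 23), (5, 30), (6, 6), (7, 56), (9, 63), (10, 33), (13, 23), (14, 27), (15, 59)])
v16: WRITE a=87  (a history now [(2, 23), (3, 87), (8, 24), (11, 6), (12, 87), (16, 87)])
v17: WRITE b=56  (b history now [(1, 1), (4, 23), (5, 30), (6, 6), (7, 56), (9, 63), (10, 33), (13, 23), (14, 27), (15, 59), (17, 56)])
READ a @v10: history=[(2, 23), (3, 87), (8, 24), (11, 6), (12, 87), (16, 87)] -> pick v8 -> 24
v18: WRITE a=30  (a history now [(2, 23), (3, 87), (8, 24), (11, 6), (12, 87), (16, 87), (18, 30)])
v19: WRITE a=76  (a history now [(2, 23), (3, 87), (8, 24), (11, 6), (12, 87), (16, 87), (18, 30), (19, 76)])
READ b @v7: history=[(1, 1), (4, 23), (5, 30), (6, 6), (7, 56), (9, 63), (10, 33), (13, 23), (14, 27), (15, 59), (17, 56)] -> pick v7 -> 56
v20: WRITE b=63  (b history now [(1, 1), (4, 23), (5, 30), (6, 6), (7, 56), (9, 63), (10, 33), (13, 23), (14, 27), (15, 59), (17, 56), (20, 63)])
v21: WRITE a=83  (a history now [(2, 23), (3, 87), (8, 24), (11, 6), (12, 87), (16, 87), (18, 30), (19, 76), (21, 83)])
v22: WRITE b=68  (b history now [(1, 1), (4, 23), (5, 30), (6, 6), (7, 56), (9, 63), (10, 33), (13, 23), (14, 27), (15, 59), (17, 56), (20, 63), (22, 68)])
v23: WRITE b=75  (b history now [(1, 1), (4, 23), (5, 30), (6, 6), (7, 56), (9, 63), (10, 33), (13, 23), (14, 27), (15, 59), (17, 56), (20, 63), (22, 68), (23, 75)])
v24: WRITE a=63  (a history now [(2, 23), (3, 87), (8, 24), (11, 6), (12, 87), (16, 87), (18, 30), (19, 76), (21, 83), (24, 63)])
v25: WRITE a=50  (a history now [(2, 23), (3, 87), (8, 24), (11, 6), (12, 87), (16, 87), (18, 30), (19, 76), (21, 83), (24, 63), (25, 50)])
READ a @v22: history=[(2, 23), (3, 87), (8, 24), (11, 6), (12, 87), (16, 87), (18, 30), (19, 76), (21, 83), (24, 63), (25, 50)] -> pick v21 -> 83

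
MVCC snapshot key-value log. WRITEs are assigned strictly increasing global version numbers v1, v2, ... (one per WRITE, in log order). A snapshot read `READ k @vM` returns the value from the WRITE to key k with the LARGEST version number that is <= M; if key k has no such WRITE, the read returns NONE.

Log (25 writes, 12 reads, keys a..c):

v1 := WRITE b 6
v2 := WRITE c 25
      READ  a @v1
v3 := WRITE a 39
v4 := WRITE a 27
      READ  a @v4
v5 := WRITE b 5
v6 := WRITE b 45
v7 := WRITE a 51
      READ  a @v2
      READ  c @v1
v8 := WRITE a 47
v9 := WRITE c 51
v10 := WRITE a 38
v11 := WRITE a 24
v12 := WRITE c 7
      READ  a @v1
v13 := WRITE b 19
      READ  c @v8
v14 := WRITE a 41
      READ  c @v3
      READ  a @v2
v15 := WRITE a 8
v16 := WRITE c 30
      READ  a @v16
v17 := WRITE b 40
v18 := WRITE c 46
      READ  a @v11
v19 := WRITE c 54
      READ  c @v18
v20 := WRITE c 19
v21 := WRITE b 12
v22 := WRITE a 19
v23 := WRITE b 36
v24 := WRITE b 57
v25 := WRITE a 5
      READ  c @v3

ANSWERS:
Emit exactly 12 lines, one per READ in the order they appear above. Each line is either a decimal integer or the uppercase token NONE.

Answer: NONE
27
NONE
NONE
NONE
25
25
NONE
8
24
46
25

Derivation:
v1: WRITE b=6  (b history now [(1, 6)])
v2: WRITE c=25  (c history now [(2, 25)])
READ a @v1: history=[] -> no version <= 1 -> NONE
v3: WRITE a=39  (a history now [(3, 39)])
v4: WRITE a=27  (a history now [(3, 39), (4, 27)])
READ a @v4: history=[(3, 39), (4, 27)] -> pick v4 -> 27
v5: WRITE b=5  (b history now [(1, 6), (5, 5)])
v6: WRITE b=45  (b history now [(1, 6), (5, 5), (6, 45)])
v7: WRITE a=51  (a history now [(3, 39), (4, 27), (7, 51)])
READ a @v2: history=[(3, 39), (4, 27), (7, 51)] -> no version <= 2 -> NONE
READ c @v1: history=[(2, 25)] -> no version <= 1 -> NONE
v8: WRITE a=47  (a history now [(3, 39), (4, 27), (7, 51), (8, 47)])
v9: WRITE c=51  (c history now [(2, 25), (9, 51)])
v10: WRITE a=38  (a history now [(3, 39), (4, 27), (7, 51), (8, 47), (10, 38)])
v11: WRITE a=24  (a history now [(3, 39), (4, 27), (7, 51), (8, 47), (10, 38), (11, 24)])
v12: WRITE c=7  (c history now [(2, 25), (9, 51), (12, 7)])
READ a @v1: history=[(3, 39), (4, 27), (7, 51), (8, 47), (10, 38), (11, 24)] -> no version <= 1 -> NONE
v13: WRITE b=19  (b history now [(1, 6), (5, 5), (6, 45), (13, 19)])
READ c @v8: history=[(2, 25), (9, 51), (12, 7)] -> pick v2 -> 25
v14: WRITE a=41  (a history now [(3, 39), (4, 27), (7, 51), (8, 47), (10, 38), (11, 24), (14, 41)])
READ c @v3: history=[(2, 25), (9, 51), (12, 7)] -> pick v2 -> 25
READ a @v2: history=[(3, 39), (4, 27), (7, 51), (8, 47), (10, 38), (11, 24), (14, 41)] -> no version <= 2 -> NONE
v15: WRITE a=8  (a history now [(3, 39), (4, 27), (7, 51), (8, 47), (10, 38), (11, 24), (14, 41), (15, 8)])
v16: WRITE c=30  (c history now [(2, 25), (9, 51), (12, 7), (16, 30)])
READ a @v16: history=[(3, 39), (4, 27), (7, 51), (8, 47), (10, 38), (11, 24), (14, 41), (15, 8)] -> pick v15 -> 8
v17: WRITE b=40  (b history now [(1, 6), (5, 5), (6, 45), (13, 19), (17, 40)])
v18: WRITE c=46  (c history now [(2, 25), (9, 51), (12, 7), (16, 30), (18, 46)])
READ a @v11: history=[(3, 39), (4, 27), (7, 51), (8, 47), (10, 38), (11, 24), (14, 41), (15, 8)] -> pick v11 -> 24
v19: WRITE c=54  (c history now [(2, 25), (9, 51), (12, 7), (16, 30), (18, 46), (19, 54)])
READ c @v18: history=[(2, 25), (9, 51), (12, 7), (16, 30), (18, 46), (19, 54)] -> pick v18 -> 46
v20: WRITE c=19  (c history now [(2, 25), (9, 51), (12, 7), (16, 30), (18, 46), (19, 54), (20, 19)])
v21: WRITE b=12  (b history now [(1, 6), (5, 5), (6, 45), (13, 19), (17, 40), (21, 12)])
v22: WRITE a=19  (a history now [(3, 39), (4, 27), (7, 51), (8, 47), (10, 38), (11, 24), (14, 41), (15, 8), (22, 19)])
v23: WRITE b=36  (b history now [(1, 6), (5, 5), (6, 45), (13, 19), (17, 40), (21, 12), (23, 36)])
v24: WRITE b=57  (b history now [(1, 6), (5, 5), (6, 45), (13, 19), (17, 40), (21, 12), (23, 36), (24, 57)])
v25: WRITE a=5  (a history now [(3, 39), (4, 27), (7, 51), (8, 47), (10, 38), (11, 24), (14, 41), (15, 8), (22, 19), (25, 5)])
READ c @v3: history=[(2, 25), (9, 51), (12, 7), (16, 30), (18, 46), (19, 54), (20, 19)] -> pick v2 -> 25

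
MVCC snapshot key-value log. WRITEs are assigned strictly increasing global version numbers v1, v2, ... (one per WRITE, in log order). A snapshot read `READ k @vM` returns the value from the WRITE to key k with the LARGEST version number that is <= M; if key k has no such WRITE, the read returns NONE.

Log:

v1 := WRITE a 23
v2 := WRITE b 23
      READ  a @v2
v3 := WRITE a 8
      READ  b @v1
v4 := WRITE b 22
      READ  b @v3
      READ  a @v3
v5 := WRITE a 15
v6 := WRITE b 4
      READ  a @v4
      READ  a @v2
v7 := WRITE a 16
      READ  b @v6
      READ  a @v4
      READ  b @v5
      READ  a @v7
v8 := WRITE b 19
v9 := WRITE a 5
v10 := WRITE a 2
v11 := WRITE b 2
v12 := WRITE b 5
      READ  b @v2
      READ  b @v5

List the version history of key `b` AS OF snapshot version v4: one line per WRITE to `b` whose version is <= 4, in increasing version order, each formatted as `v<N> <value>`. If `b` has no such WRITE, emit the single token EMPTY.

Scan writes for key=b with version <= 4:
  v1 WRITE a 23 -> skip
  v2 WRITE b 23 -> keep
  v3 WRITE a 8 -> skip
  v4 WRITE b 22 -> keep
  v5 WRITE a 15 -> skip
  v6 WRITE b 4 -> drop (> snap)
  v7 WRITE a 16 -> skip
  v8 WRITE b 19 -> drop (> snap)
  v9 WRITE a 5 -> skip
  v10 WRITE a 2 -> skip
  v11 WRITE b 2 -> drop (> snap)
  v12 WRITE b 5 -> drop (> snap)
Collected: [(2, 23), (4, 22)]

Answer: v2 23
v4 22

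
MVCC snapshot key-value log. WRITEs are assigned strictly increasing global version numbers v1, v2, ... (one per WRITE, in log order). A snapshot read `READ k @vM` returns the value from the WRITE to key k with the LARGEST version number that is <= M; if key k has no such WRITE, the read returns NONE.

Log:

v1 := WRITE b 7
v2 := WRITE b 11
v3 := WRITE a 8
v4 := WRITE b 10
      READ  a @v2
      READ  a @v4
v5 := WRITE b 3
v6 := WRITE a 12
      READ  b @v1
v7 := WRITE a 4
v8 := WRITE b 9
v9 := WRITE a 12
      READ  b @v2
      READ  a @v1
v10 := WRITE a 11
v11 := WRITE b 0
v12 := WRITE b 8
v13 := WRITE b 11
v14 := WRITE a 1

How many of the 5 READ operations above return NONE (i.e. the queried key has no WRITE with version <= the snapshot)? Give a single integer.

v1: WRITE b=7  (b history now [(1, 7)])
v2: WRITE b=11  (b history now [(1, 7), (2, 11)])
v3: WRITE a=8  (a history now [(3, 8)])
v4: WRITE b=10  (b history now [(1, 7), (2, 11), (4, 10)])
READ a @v2: history=[(3, 8)] -> no version <= 2 -> NONE
READ a @v4: history=[(3, 8)] -> pick v3 -> 8
v5: WRITE b=3  (b history now [(1, 7), (2, 11), (4, 10), (5, 3)])
v6: WRITE a=12  (a history now [(3, 8), (6, 12)])
READ b @v1: history=[(1, 7), (2, 11), (4, 10), (5, 3)] -> pick v1 -> 7
v7: WRITE a=4  (a history now [(3, 8), (6, 12), (7, 4)])
v8: WRITE b=9  (b history now [(1, 7), (2, 11), (4, 10), (5, 3), (8, 9)])
v9: WRITE a=12  (a history now [(3, 8), (6, 12), (7, 4), (9, 12)])
READ b @v2: history=[(1, 7), (2, 11), (4, 10), (5, 3), (8, 9)] -> pick v2 -> 11
READ a @v1: history=[(3, 8), (6, 12), (7, 4), (9, 12)] -> no version <= 1 -> NONE
v10: WRITE a=11  (a history now [(3, 8), (6, 12), (7, 4), (9, 12), (10, 11)])
v11: WRITE b=0  (b history now [(1, 7), (2, 11), (4, 10), (5, 3), (8, 9), (11, 0)])
v12: WRITE b=8  (b history now [(1, 7), (2, 11), (4, 10), (5, 3), (8, 9), (11, 0), (12, 8)])
v13: WRITE b=11  (b history now [(1, 7), (2, 11), (4, 10), (5, 3), (8, 9), (11, 0), (12, 8), (13, 11)])
v14: WRITE a=1  (a history now [(3, 8), (6, 12), (7, 4), (9, 12), (10, 11), (14, 1)])
Read results in order: ['NONE', '8', '7', '11', 'NONE']
NONE count = 2

Answer: 2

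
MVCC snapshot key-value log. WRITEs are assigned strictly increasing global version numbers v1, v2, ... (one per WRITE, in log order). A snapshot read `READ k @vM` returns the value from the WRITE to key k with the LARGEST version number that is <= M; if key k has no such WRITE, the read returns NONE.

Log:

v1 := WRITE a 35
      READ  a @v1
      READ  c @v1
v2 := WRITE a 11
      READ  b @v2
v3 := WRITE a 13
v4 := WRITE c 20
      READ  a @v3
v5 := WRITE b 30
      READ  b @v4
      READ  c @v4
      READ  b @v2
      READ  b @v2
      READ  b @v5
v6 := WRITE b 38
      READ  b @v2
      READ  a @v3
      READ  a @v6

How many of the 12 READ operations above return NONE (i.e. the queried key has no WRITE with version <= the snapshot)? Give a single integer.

v1: WRITE a=35  (a history now [(1, 35)])
READ a @v1: history=[(1, 35)] -> pick v1 -> 35
READ c @v1: history=[] -> no version <= 1 -> NONE
v2: WRITE a=11  (a history now [(1, 35), (2, 11)])
READ b @v2: history=[] -> no version <= 2 -> NONE
v3: WRITE a=13  (a history now [(1, 35), (2, 11), (3, 13)])
v4: WRITE c=20  (c history now [(4, 20)])
READ a @v3: history=[(1, 35), (2, 11), (3, 13)] -> pick v3 -> 13
v5: WRITE b=30  (b history now [(5, 30)])
READ b @v4: history=[(5, 30)] -> no version <= 4 -> NONE
READ c @v4: history=[(4, 20)] -> pick v4 -> 20
READ b @v2: history=[(5, 30)] -> no version <= 2 -> NONE
READ b @v2: history=[(5, 30)] -> no version <= 2 -> NONE
READ b @v5: history=[(5, 30)] -> pick v5 -> 30
v6: WRITE b=38  (b history now [(5, 30), (6, 38)])
READ b @v2: history=[(5, 30), (6, 38)] -> no version <= 2 -> NONE
READ a @v3: history=[(1, 35), (2, 11), (3, 13)] -> pick v3 -> 13
READ a @v6: history=[(1, 35), (2, 11), (3, 13)] -> pick v3 -> 13
Read results in order: ['35', 'NONE', 'NONE', '13', 'NONE', '20', 'NONE', 'NONE', '30', 'NONE', '13', '13']
NONE count = 6

Answer: 6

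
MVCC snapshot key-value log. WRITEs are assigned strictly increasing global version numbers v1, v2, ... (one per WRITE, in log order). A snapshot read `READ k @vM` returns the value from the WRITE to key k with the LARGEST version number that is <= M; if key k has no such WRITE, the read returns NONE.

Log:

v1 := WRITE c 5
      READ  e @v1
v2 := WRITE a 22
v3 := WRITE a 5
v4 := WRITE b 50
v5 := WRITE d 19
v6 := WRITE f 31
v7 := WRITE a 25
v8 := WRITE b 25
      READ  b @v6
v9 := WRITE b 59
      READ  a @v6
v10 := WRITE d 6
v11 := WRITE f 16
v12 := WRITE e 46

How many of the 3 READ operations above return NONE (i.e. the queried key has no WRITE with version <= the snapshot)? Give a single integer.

Answer: 1

Derivation:
v1: WRITE c=5  (c history now [(1, 5)])
READ e @v1: history=[] -> no version <= 1 -> NONE
v2: WRITE a=22  (a history now [(2, 22)])
v3: WRITE a=5  (a history now [(2, 22), (3, 5)])
v4: WRITE b=50  (b history now [(4, 50)])
v5: WRITE d=19  (d history now [(5, 19)])
v6: WRITE f=31  (f history now [(6, 31)])
v7: WRITE a=25  (a history now [(2, 22), (3, 5), (7, 25)])
v8: WRITE b=25  (b history now [(4, 50), (8, 25)])
READ b @v6: history=[(4, 50), (8, 25)] -> pick v4 -> 50
v9: WRITE b=59  (b history now [(4, 50), (8, 25), (9, 59)])
READ a @v6: history=[(2, 22), (3, 5), (7, 25)] -> pick v3 -> 5
v10: WRITE d=6  (d history now [(5, 19), (10, 6)])
v11: WRITE f=16  (f history now [(6, 31), (11, 16)])
v12: WRITE e=46  (e history now [(12, 46)])
Read results in order: ['NONE', '50', '5']
NONE count = 1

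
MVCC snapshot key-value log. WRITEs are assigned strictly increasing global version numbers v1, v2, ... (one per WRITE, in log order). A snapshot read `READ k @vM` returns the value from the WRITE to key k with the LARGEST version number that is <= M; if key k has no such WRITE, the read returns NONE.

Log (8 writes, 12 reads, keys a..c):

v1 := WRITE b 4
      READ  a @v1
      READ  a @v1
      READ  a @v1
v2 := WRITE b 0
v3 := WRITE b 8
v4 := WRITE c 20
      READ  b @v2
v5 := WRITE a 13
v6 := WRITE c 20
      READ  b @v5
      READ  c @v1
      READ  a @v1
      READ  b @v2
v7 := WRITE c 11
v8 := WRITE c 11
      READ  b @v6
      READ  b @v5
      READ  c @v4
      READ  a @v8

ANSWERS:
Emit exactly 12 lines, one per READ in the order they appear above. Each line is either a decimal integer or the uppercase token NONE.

v1: WRITE b=4  (b history now [(1, 4)])
READ a @v1: history=[] -> no version <= 1 -> NONE
READ a @v1: history=[] -> no version <= 1 -> NONE
READ a @v1: history=[] -> no version <= 1 -> NONE
v2: WRITE b=0  (b history now [(1, 4), (2, 0)])
v3: WRITE b=8  (b history now [(1, 4), (2, 0), (3, 8)])
v4: WRITE c=20  (c history now [(4, 20)])
READ b @v2: history=[(1, 4), (2, 0), (3, 8)] -> pick v2 -> 0
v5: WRITE a=13  (a history now [(5, 13)])
v6: WRITE c=20  (c history now [(4, 20), (6, 20)])
READ b @v5: history=[(1, 4), (2, 0), (3, 8)] -> pick v3 -> 8
READ c @v1: history=[(4, 20), (6, 20)] -> no version <= 1 -> NONE
READ a @v1: history=[(5, 13)] -> no version <= 1 -> NONE
READ b @v2: history=[(1, 4), (2, 0), (3, 8)] -> pick v2 -> 0
v7: WRITE c=11  (c history now [(4, 20), (6, 20), (7, 11)])
v8: WRITE c=11  (c history now [(4, 20), (6, 20), (7, 11), (8, 11)])
READ b @v6: history=[(1, 4), (2, 0), (3, 8)] -> pick v3 -> 8
READ b @v5: history=[(1, 4), (2, 0), (3, 8)] -> pick v3 -> 8
READ c @v4: history=[(4, 20), (6, 20), (7, 11), (8, 11)] -> pick v4 -> 20
READ a @v8: history=[(5, 13)] -> pick v5 -> 13

Answer: NONE
NONE
NONE
0
8
NONE
NONE
0
8
8
20
13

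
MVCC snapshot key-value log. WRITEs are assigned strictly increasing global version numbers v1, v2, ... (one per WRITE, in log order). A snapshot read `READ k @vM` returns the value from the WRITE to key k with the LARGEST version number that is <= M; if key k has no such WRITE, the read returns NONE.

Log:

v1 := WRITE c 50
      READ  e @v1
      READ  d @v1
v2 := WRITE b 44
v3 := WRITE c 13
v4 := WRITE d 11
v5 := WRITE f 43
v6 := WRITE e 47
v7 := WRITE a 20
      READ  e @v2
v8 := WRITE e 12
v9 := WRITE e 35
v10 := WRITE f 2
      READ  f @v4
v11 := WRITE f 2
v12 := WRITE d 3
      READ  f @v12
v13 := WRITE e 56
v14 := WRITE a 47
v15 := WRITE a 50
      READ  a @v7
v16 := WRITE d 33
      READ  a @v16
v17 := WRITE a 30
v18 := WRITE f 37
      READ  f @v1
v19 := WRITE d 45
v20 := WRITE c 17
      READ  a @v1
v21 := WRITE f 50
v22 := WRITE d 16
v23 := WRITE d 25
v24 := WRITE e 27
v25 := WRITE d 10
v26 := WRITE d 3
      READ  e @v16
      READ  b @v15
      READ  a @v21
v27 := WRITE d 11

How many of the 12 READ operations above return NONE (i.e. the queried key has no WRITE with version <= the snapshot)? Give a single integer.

Answer: 6

Derivation:
v1: WRITE c=50  (c history now [(1, 50)])
READ e @v1: history=[] -> no version <= 1 -> NONE
READ d @v1: history=[] -> no version <= 1 -> NONE
v2: WRITE b=44  (b history now [(2, 44)])
v3: WRITE c=13  (c history now [(1, 50), (3, 13)])
v4: WRITE d=11  (d history now [(4, 11)])
v5: WRITE f=43  (f history now [(5, 43)])
v6: WRITE e=47  (e history now [(6, 47)])
v7: WRITE a=20  (a history now [(7, 20)])
READ e @v2: history=[(6, 47)] -> no version <= 2 -> NONE
v8: WRITE e=12  (e history now [(6, 47), (8, 12)])
v9: WRITE e=35  (e history now [(6, 47), (8, 12), (9, 35)])
v10: WRITE f=2  (f history now [(5, 43), (10, 2)])
READ f @v4: history=[(5, 43), (10, 2)] -> no version <= 4 -> NONE
v11: WRITE f=2  (f history now [(5, 43), (10, 2), (11, 2)])
v12: WRITE d=3  (d history now [(4, 11), (12, 3)])
READ f @v12: history=[(5, 43), (10, 2), (11, 2)] -> pick v11 -> 2
v13: WRITE e=56  (e history now [(6, 47), (8, 12), (9, 35), (13, 56)])
v14: WRITE a=47  (a history now [(7, 20), (14, 47)])
v15: WRITE a=50  (a history now [(7, 20), (14, 47), (15, 50)])
READ a @v7: history=[(7, 20), (14, 47), (15, 50)] -> pick v7 -> 20
v16: WRITE d=33  (d history now [(4, 11), (12, 3), (16, 33)])
READ a @v16: history=[(7, 20), (14, 47), (15, 50)] -> pick v15 -> 50
v17: WRITE a=30  (a history now [(7, 20), (14, 47), (15, 50), (17, 30)])
v18: WRITE f=37  (f history now [(5, 43), (10, 2), (11, 2), (18, 37)])
READ f @v1: history=[(5, 43), (10, 2), (11, 2), (18, 37)] -> no version <= 1 -> NONE
v19: WRITE d=45  (d history now [(4, 11), (12, 3), (16, 33), (19, 45)])
v20: WRITE c=17  (c history now [(1, 50), (3, 13), (20, 17)])
READ a @v1: history=[(7, 20), (14, 47), (15, 50), (17, 30)] -> no version <= 1 -> NONE
v21: WRITE f=50  (f history now [(5, 43), (10, 2), (11, 2), (18, 37), (21, 50)])
v22: WRITE d=16  (d history now [(4, 11), (12, 3), (16, 33), (19, 45), (22, 16)])
v23: WRITE d=25  (d history now [(4, 11), (12, 3), (16, 33), (19, 45), (22, 16), (23, 25)])
v24: WRITE e=27  (e history now [(6, 47), (8, 12), (9, 35), (13, 56), (24, 27)])
v25: WRITE d=10  (d history now [(4, 11), (12, 3), (16, 33), (19, 45), (22, 16), (23, 25), (25, 10)])
v26: WRITE d=3  (d history now [(4, 11), (12, 3), (16, 33), (19, 45), (22, 16), (23, 25), (25, 10), (26, 3)])
READ e @v16: history=[(6, 47), (8, 12), (9, 35), (13, 56), (24, 27)] -> pick v13 -> 56
READ b @v15: history=[(2, 44)] -> pick v2 -> 44
READ a @v21: history=[(7, 20), (14, 47), (15, 50), (17, 30)] -> pick v17 -> 30
v27: WRITE d=11  (d history now [(4, 11), (12, 3), (16, 33), (19, 45), (22, 16), (23, 25), (25, 10), (26, 3), (27, 11)])
Read results in order: ['NONE', 'NONE', 'NONE', 'NONE', '2', '20', '50', 'NONE', 'NONE', '56', '44', '30']
NONE count = 6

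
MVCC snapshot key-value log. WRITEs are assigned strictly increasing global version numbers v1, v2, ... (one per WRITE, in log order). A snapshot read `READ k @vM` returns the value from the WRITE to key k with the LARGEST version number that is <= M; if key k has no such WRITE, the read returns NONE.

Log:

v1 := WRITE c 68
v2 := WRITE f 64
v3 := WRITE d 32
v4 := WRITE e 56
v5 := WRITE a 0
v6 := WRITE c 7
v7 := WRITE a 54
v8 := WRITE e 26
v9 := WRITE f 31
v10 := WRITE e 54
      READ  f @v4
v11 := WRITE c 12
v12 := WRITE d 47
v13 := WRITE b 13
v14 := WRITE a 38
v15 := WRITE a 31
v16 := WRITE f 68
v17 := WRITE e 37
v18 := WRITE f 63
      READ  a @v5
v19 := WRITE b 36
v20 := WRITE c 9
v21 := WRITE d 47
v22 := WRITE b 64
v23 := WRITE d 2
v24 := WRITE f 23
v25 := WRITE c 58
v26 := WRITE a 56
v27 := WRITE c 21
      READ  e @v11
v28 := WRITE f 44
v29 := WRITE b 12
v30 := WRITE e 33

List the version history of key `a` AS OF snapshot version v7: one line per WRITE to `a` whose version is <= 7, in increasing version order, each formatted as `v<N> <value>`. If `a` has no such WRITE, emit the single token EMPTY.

Scan writes for key=a with version <= 7:
  v1 WRITE c 68 -> skip
  v2 WRITE f 64 -> skip
  v3 WRITE d 32 -> skip
  v4 WRITE e 56 -> skip
  v5 WRITE a 0 -> keep
  v6 WRITE c 7 -> skip
  v7 WRITE a 54 -> keep
  v8 WRITE e 26 -> skip
  v9 WRITE f 31 -> skip
  v10 WRITE e 54 -> skip
  v11 WRITE c 12 -> skip
  v12 WRITE d 47 -> skip
  v13 WRITE b 13 -> skip
  v14 WRITE a 38 -> drop (> snap)
  v15 WRITE a 31 -> drop (> snap)
  v16 WRITE f 68 -> skip
  v17 WRITE e 37 -> skip
  v18 WRITE f 63 -> skip
  v19 WRITE b 36 -> skip
  v20 WRITE c 9 -> skip
  v21 WRITE d 47 -> skip
  v22 WRITE b 64 -> skip
  v23 WRITE d 2 -> skip
  v24 WRITE f 23 -> skip
  v25 WRITE c 58 -> skip
  v26 WRITE a 56 -> drop (> snap)
  v27 WRITE c 21 -> skip
  v28 WRITE f 44 -> skip
  v29 WRITE b 12 -> skip
  v30 WRITE e 33 -> skip
Collected: [(5, 0), (7, 54)]

Answer: v5 0
v7 54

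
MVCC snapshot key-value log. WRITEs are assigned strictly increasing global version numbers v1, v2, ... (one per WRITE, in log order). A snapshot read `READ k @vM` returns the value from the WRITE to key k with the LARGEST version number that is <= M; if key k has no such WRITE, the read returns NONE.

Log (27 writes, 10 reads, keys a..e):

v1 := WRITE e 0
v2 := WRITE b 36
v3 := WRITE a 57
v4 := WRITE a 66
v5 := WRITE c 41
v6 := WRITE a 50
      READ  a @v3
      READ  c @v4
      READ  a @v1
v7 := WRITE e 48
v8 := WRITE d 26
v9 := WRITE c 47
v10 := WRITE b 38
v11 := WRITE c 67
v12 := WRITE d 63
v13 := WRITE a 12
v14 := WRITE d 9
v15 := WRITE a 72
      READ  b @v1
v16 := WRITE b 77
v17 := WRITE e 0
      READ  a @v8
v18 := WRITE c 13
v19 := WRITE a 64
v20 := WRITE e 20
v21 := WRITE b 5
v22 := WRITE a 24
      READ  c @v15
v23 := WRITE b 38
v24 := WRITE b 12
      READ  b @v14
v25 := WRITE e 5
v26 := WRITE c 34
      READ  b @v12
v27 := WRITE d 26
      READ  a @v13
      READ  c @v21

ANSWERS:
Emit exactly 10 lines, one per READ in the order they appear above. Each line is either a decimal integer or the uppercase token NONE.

v1: WRITE e=0  (e history now [(1, 0)])
v2: WRITE b=36  (b history now [(2, 36)])
v3: WRITE a=57  (a history now [(3, 57)])
v4: WRITE a=66  (a history now [(3, 57), (4, 66)])
v5: WRITE c=41  (c history now [(5, 41)])
v6: WRITE a=50  (a history now [(3, 57), (4, 66), (6, 50)])
READ a @v3: history=[(3, 57), (4, 66), (6, 50)] -> pick v3 -> 57
READ c @v4: history=[(5, 41)] -> no version <= 4 -> NONE
READ a @v1: history=[(3, 57), (4, 66), (6, 50)] -> no version <= 1 -> NONE
v7: WRITE e=48  (e history now [(1, 0), (7, 48)])
v8: WRITE d=26  (d history now [(8, 26)])
v9: WRITE c=47  (c history now [(5, 41), (9, 47)])
v10: WRITE b=38  (b history now [(2, 36), (10, 38)])
v11: WRITE c=67  (c history now [(5, 41), (9, 47), (11, 67)])
v12: WRITE d=63  (d history now [(8, 26), (12, 63)])
v13: WRITE a=12  (a history now [(3, 57), (4, 66), (6, 50), (13, 12)])
v14: WRITE d=9  (d history now [(8, 26), (12, 63), (14, 9)])
v15: WRITE a=72  (a history now [(3, 57), (4, 66), (6, 50), (13, 12), (15, 72)])
READ b @v1: history=[(2, 36), (10, 38)] -> no version <= 1 -> NONE
v16: WRITE b=77  (b history now [(2, 36), (10, 38), (16, 77)])
v17: WRITE e=0  (e history now [(1, 0), (7, 48), (17, 0)])
READ a @v8: history=[(3, 57), (4, 66), (6, 50), (13, 12), (15, 72)] -> pick v6 -> 50
v18: WRITE c=13  (c history now [(5, 41), (9, 47), (11, 67), (18, 13)])
v19: WRITE a=64  (a history now [(3, 57), (4, 66), (6, 50), (13, 12), (15, 72), (19, 64)])
v20: WRITE e=20  (e history now [(1, 0), (7, 48), (17, 0), (20, 20)])
v21: WRITE b=5  (b history now [(2, 36), (10, 38), (16, 77), (21, 5)])
v22: WRITE a=24  (a history now [(3, 57), (4, 66), (6, 50), (13, 12), (15, 72), (19, 64), (22, 24)])
READ c @v15: history=[(5, 41), (9, 47), (11, 67), (18, 13)] -> pick v11 -> 67
v23: WRITE b=38  (b history now [(2, 36), (10, 38), (16, 77), (21, 5), (23, 38)])
v24: WRITE b=12  (b history now [(2, 36), (10, 38), (16, 77), (21, 5), (23, 38), (24, 12)])
READ b @v14: history=[(2, 36), (10, 38), (16, 77), (21, 5), (23, 38), (24, 12)] -> pick v10 -> 38
v25: WRITE e=5  (e history now [(1, 0), (7, 48), (17, 0), (20, 20), (25, 5)])
v26: WRITE c=34  (c history now [(5, 41), (9, 47), (11, 67), (18, 13), (26, 34)])
READ b @v12: history=[(2, 36), (10, 38), (16, 77), (21, 5), (23, 38), (24, 12)] -> pick v10 -> 38
v27: WRITE d=26  (d history now [(8, 26), (12, 63), (14, 9), (27, 26)])
READ a @v13: history=[(3, 57), (4, 66), (6, 50), (13, 12), (15, 72), (19, 64), (22, 24)] -> pick v13 -> 12
READ c @v21: history=[(5, 41), (9, 47), (11, 67), (18, 13), (26, 34)] -> pick v18 -> 13

Answer: 57
NONE
NONE
NONE
50
67
38
38
12
13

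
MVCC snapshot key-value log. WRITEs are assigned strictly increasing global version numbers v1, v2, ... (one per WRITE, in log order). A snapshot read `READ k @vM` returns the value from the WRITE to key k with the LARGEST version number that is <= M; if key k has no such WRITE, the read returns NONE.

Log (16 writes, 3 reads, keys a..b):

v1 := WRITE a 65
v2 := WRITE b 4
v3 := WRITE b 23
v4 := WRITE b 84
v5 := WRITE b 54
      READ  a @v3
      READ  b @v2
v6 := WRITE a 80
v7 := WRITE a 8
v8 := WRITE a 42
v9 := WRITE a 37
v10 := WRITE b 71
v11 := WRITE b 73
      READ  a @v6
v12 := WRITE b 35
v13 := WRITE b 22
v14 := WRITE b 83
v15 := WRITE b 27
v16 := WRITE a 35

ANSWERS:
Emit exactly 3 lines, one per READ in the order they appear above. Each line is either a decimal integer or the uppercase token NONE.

v1: WRITE a=65  (a history now [(1, 65)])
v2: WRITE b=4  (b history now [(2, 4)])
v3: WRITE b=23  (b history now [(2, 4), (3, 23)])
v4: WRITE b=84  (b history now [(2, 4), (3, 23), (4, 84)])
v5: WRITE b=54  (b history now [(2, 4), (3, 23), (4, 84), (5, 54)])
READ a @v3: history=[(1, 65)] -> pick v1 -> 65
READ b @v2: history=[(2, 4), (3, 23), (4, 84), (5, 54)] -> pick v2 -> 4
v6: WRITE a=80  (a history now [(1, 65), (6, 80)])
v7: WRITE a=8  (a history now [(1, 65), (6, 80), (7, 8)])
v8: WRITE a=42  (a history now [(1, 65), (6, 80), (7, 8), (8, 42)])
v9: WRITE a=37  (a history now [(1, 65), (6, 80), (7, 8), (8, 42), (9, 37)])
v10: WRITE b=71  (b history now [(2, 4), (3, 23), (4, 84), (5, 54), (10, 71)])
v11: WRITE b=73  (b history now [(2, 4), (3, 23), (4, 84), (5, 54), (10, 71), (11, 73)])
READ a @v6: history=[(1, 65), (6, 80), (7, 8), (8, 42), (9, 37)] -> pick v6 -> 80
v12: WRITE b=35  (b history now [(2, 4), (3, 23), (4, 84), (5, 54), (10, 71), (11, 73), (12, 35)])
v13: WRITE b=22  (b history now [(2, 4), (3, 23), (4, 84), (5, 54), (10, 71), (11, 73), (12, 35), (13, 22)])
v14: WRITE b=83  (b history now [(2, 4), (3, 23), (4, 84), (5, 54), (10, 71), (11, 73), (12, 35), (13, 22), (14, 83)])
v15: WRITE b=27  (b history now [(2, 4), (3, 23), (4, 84), (5, 54), (10, 71), (11, 73), (12, 35), (13, 22), (14, 83), (15, 27)])
v16: WRITE a=35  (a history now [(1, 65), (6, 80), (7, 8), (8, 42), (9, 37), (16, 35)])

Answer: 65
4
80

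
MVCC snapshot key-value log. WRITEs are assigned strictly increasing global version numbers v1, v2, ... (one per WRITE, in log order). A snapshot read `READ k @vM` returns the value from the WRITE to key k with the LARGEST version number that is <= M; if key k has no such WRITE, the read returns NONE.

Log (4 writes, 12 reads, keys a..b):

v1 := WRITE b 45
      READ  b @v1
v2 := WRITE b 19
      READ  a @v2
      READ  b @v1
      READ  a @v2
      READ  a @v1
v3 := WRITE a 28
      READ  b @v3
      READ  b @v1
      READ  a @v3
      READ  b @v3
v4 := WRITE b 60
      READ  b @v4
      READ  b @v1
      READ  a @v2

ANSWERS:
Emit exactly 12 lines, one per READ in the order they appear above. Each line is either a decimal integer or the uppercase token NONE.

v1: WRITE b=45  (b history now [(1, 45)])
READ b @v1: history=[(1, 45)] -> pick v1 -> 45
v2: WRITE b=19  (b history now [(1, 45), (2, 19)])
READ a @v2: history=[] -> no version <= 2 -> NONE
READ b @v1: history=[(1, 45), (2, 19)] -> pick v1 -> 45
READ a @v2: history=[] -> no version <= 2 -> NONE
READ a @v1: history=[] -> no version <= 1 -> NONE
v3: WRITE a=28  (a history now [(3, 28)])
READ b @v3: history=[(1, 45), (2, 19)] -> pick v2 -> 19
READ b @v1: history=[(1, 45), (2, 19)] -> pick v1 -> 45
READ a @v3: history=[(3, 28)] -> pick v3 -> 28
READ b @v3: history=[(1, 45), (2, 19)] -> pick v2 -> 19
v4: WRITE b=60  (b history now [(1, 45), (2, 19), (4, 60)])
READ b @v4: history=[(1, 45), (2, 19), (4, 60)] -> pick v4 -> 60
READ b @v1: history=[(1, 45), (2, 19), (4, 60)] -> pick v1 -> 45
READ a @v2: history=[(3, 28)] -> no version <= 2 -> NONE

Answer: 45
NONE
45
NONE
NONE
19
45
28
19
60
45
NONE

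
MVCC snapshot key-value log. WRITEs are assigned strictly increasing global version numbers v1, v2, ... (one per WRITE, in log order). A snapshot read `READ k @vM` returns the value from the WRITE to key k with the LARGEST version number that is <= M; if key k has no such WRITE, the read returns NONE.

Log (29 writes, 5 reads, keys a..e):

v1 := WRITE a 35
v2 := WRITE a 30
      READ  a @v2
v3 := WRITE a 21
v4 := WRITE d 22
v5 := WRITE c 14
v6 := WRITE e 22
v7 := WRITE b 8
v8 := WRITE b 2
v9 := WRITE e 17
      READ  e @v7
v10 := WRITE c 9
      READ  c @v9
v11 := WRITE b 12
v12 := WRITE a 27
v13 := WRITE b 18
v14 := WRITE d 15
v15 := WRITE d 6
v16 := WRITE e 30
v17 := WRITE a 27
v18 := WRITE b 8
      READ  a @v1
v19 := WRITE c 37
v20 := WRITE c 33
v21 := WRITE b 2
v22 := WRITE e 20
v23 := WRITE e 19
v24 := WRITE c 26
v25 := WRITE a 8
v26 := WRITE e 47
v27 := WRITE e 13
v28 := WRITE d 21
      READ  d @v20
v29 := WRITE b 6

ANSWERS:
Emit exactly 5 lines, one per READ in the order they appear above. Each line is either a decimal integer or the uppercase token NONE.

v1: WRITE a=35  (a history now [(1, 35)])
v2: WRITE a=30  (a history now [(1, 35), (2, 30)])
READ a @v2: history=[(1, 35), (2, 30)] -> pick v2 -> 30
v3: WRITE a=21  (a history now [(1, 35), (2, 30), (3, 21)])
v4: WRITE d=22  (d history now [(4, 22)])
v5: WRITE c=14  (c history now [(5, 14)])
v6: WRITE e=22  (e history now [(6, 22)])
v7: WRITE b=8  (b history now [(7, 8)])
v8: WRITE b=2  (b history now [(7, 8), (8, 2)])
v9: WRITE e=17  (e history now [(6, 22), (9, 17)])
READ e @v7: history=[(6, 22), (9, 17)] -> pick v6 -> 22
v10: WRITE c=9  (c history now [(5, 14), (10, 9)])
READ c @v9: history=[(5, 14), (10, 9)] -> pick v5 -> 14
v11: WRITE b=12  (b history now [(7, 8), (8, 2), (11, 12)])
v12: WRITE a=27  (a history now [(1, 35), (2, 30), (3, 21), (12, 27)])
v13: WRITE b=18  (b history now [(7, 8), (8, 2), (11, 12), (13, 18)])
v14: WRITE d=15  (d history now [(4, 22), (14, 15)])
v15: WRITE d=6  (d history now [(4, 22), (14, 15), (15, 6)])
v16: WRITE e=30  (e history now [(6, 22), (9, 17), (16, 30)])
v17: WRITE a=27  (a history now [(1, 35), (2, 30), (3, 21), (12, 27), (17, 27)])
v18: WRITE b=8  (b history now [(7, 8), (8, 2), (11, 12), (13, 18), (18, 8)])
READ a @v1: history=[(1, 35), (2, 30), (3, 21), (12, 27), (17, 27)] -> pick v1 -> 35
v19: WRITE c=37  (c history now [(5, 14), (10, 9), (19, 37)])
v20: WRITE c=33  (c history now [(5, 14), (10, 9), (19, 37), (20, 33)])
v21: WRITE b=2  (b history now [(7, 8), (8, 2), (11, 12), (13, 18), (18, 8), (21, 2)])
v22: WRITE e=20  (e history now [(6, 22), (9, 17), (16, 30), (22, 20)])
v23: WRITE e=19  (e history now [(6, 22), (9, 17), (16, 30), (22, 20), (23, 19)])
v24: WRITE c=26  (c history now [(5, 14), (10, 9), (19, 37), (20, 33), (24, 26)])
v25: WRITE a=8  (a history now [(1, 35), (2, 30), (3, 21), (12, 27), (17, 27), (25, 8)])
v26: WRITE e=47  (e history now [(6, 22), (9, 17), (16, 30), (22, 20), (23, 19), (26, 47)])
v27: WRITE e=13  (e history now [(6, 22), (9, 17), (16, 30), (22, 20), (23, 19), (26, 47), (27, 13)])
v28: WRITE d=21  (d history now [(4, 22), (14, 15), (15, 6), (28, 21)])
READ d @v20: history=[(4, 22), (14, 15), (15, 6), (28, 21)] -> pick v15 -> 6
v29: WRITE b=6  (b history now [(7, 8), (8, 2), (11, 12), (13, 18), (18, 8), (21, 2), (29, 6)])

Answer: 30
22
14
35
6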